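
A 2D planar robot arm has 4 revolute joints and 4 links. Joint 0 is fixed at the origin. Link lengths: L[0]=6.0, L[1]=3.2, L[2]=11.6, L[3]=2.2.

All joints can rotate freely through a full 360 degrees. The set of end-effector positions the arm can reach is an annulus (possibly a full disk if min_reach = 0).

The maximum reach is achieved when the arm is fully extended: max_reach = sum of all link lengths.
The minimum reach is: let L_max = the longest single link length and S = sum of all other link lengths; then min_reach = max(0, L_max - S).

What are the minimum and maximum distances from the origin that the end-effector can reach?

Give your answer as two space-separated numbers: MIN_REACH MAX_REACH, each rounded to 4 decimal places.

Link lengths: [6.0, 3.2, 11.6, 2.2]
max_reach = 6 + 3.2 + 11.6 + 2.2 = 23
L_max = max([6.0, 3.2, 11.6, 2.2]) = 11.6
S (sum of others) = 23 - 11.6 = 11.4
min_reach = max(0, 11.6 - 11.4) = max(0, 0.2) = 0.2

Answer: 0.2000 23.0000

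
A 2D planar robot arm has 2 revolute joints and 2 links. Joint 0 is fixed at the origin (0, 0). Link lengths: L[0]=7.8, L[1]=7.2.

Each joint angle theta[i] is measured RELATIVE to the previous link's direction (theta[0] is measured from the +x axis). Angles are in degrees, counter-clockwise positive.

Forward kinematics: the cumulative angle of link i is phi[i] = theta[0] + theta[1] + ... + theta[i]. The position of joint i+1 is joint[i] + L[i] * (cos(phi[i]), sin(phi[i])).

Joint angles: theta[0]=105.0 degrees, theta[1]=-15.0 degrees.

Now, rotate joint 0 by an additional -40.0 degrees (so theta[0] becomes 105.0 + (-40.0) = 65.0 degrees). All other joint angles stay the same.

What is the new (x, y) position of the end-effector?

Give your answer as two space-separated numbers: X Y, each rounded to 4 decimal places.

Answer: 7.9245 12.5847

Derivation:
joint[0] = (0.0000, 0.0000)  (base)
link 0: phi[0] = 65 = 65 deg
  cos(65 deg) = 0.4226, sin(65 deg) = 0.9063
  joint[1] = (0.0000, 0.0000) + 7.8 * (0.4226, 0.9063) = (0.0000 + 3.2964, 0.0000 + 7.0692) = (3.2964, 7.0692)
link 1: phi[1] = 65 + -15 = 50 deg
  cos(50 deg) = 0.6428, sin(50 deg) = 0.7660
  joint[2] = (3.2964, 7.0692) + 7.2 * (0.6428, 0.7660) = (3.2964 + 4.6281, 7.0692 + 5.5155) = (7.9245, 12.5847)
End effector: (7.9245, 12.5847)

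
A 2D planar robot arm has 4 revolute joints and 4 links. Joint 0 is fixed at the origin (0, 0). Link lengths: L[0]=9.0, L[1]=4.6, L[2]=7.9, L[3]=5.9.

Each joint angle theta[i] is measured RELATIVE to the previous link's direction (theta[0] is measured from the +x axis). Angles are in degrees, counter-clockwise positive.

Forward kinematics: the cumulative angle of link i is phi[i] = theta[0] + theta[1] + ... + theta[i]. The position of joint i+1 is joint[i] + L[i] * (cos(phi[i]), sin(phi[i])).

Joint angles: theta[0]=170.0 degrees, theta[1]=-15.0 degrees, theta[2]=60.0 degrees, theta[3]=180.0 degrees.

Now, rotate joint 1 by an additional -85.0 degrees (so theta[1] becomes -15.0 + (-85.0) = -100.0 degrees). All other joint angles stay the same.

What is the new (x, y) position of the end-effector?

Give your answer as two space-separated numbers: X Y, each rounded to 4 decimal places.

joint[0] = (0.0000, 0.0000)  (base)
link 0: phi[0] = 170 = 170 deg
  cos(170 deg) = -0.9848, sin(170 deg) = 0.1736
  joint[1] = (0.0000, 0.0000) + 9 * (-0.9848, 0.1736) = (0.0000 + -8.8633, 0.0000 + 1.5628) = (-8.8633, 1.5628)
link 1: phi[1] = 170 + -100 = 70 deg
  cos(70 deg) = 0.3420, sin(70 deg) = 0.9397
  joint[2] = (-8.8633, 1.5628) + 4.6 * (0.3420, 0.9397) = (-8.8633 + 1.5733, 1.5628 + 4.3226) = (-7.2900, 5.8854)
link 2: phi[2] = 170 + -100 + 60 = 130 deg
  cos(130 deg) = -0.6428, sin(130 deg) = 0.7660
  joint[3] = (-7.2900, 5.8854) + 7.9 * (-0.6428, 0.7660) = (-7.2900 + -5.0780, 5.8854 + 6.0518) = (-12.3680, 11.9372)
link 3: phi[3] = 170 + -100 + 60 + 180 = 310 deg
  cos(310 deg) = 0.6428, sin(310 deg) = -0.7660
  joint[4] = (-12.3680, 11.9372) + 5.9 * (0.6428, -0.7660) = (-12.3680 + 3.7924, 11.9372 + -4.5197) = (-8.5756, 7.4175)
End effector: (-8.5756, 7.4175)

Answer: -8.5756 7.4175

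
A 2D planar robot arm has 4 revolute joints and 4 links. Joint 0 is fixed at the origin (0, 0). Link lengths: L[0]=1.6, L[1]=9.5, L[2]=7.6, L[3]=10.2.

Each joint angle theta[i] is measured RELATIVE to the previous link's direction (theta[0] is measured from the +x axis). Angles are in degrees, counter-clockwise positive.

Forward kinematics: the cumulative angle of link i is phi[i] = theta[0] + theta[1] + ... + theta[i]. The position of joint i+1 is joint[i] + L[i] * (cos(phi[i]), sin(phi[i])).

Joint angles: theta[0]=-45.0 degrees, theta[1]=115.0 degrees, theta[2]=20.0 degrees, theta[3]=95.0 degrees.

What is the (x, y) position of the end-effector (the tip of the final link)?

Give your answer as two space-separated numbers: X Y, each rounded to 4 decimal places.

joint[0] = (0.0000, 0.0000)  (base)
link 0: phi[0] = -45 = -45 deg
  cos(-45 deg) = 0.7071, sin(-45 deg) = -0.7071
  joint[1] = (0.0000, 0.0000) + 1.6 * (0.7071, -0.7071) = (0.0000 + 1.1314, 0.0000 + -1.1314) = (1.1314, -1.1314)
link 1: phi[1] = -45 + 115 = 70 deg
  cos(70 deg) = 0.3420, sin(70 deg) = 0.9397
  joint[2] = (1.1314, -1.1314) + 9.5 * (0.3420, 0.9397) = (1.1314 + 3.2492, -1.1314 + 8.9271) = (4.3806, 7.7957)
link 2: phi[2] = -45 + 115 + 20 = 90 deg
  cos(90 deg) = 0.0000, sin(90 deg) = 1.0000
  joint[3] = (4.3806, 7.7957) + 7.6 * (0.0000, 1.0000) = (4.3806 + 0.0000, 7.7957 + 7.6000) = (4.3806, 15.3957)
link 3: phi[3] = -45 + 115 + 20 + 95 = 185 deg
  cos(185 deg) = -0.9962, sin(185 deg) = -0.0872
  joint[4] = (4.3806, 15.3957) + 10.2 * (-0.9962, -0.0872) = (4.3806 + -10.1612, 15.3957 + -0.8890) = (-5.7806, 14.5067)
End effector: (-5.7806, 14.5067)

Answer: -5.7806 14.5067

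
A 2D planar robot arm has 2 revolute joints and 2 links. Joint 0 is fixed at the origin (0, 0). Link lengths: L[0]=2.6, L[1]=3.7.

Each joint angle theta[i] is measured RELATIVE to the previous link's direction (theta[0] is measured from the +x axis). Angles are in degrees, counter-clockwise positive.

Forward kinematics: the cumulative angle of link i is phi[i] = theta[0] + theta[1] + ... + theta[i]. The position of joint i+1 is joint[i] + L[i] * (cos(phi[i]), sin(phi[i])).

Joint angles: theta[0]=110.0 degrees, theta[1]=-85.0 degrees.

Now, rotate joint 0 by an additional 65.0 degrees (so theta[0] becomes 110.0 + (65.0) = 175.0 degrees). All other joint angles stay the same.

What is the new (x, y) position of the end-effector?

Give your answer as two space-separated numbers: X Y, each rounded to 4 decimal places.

Answer: -2.5901 3.9266

Derivation:
joint[0] = (0.0000, 0.0000)  (base)
link 0: phi[0] = 175 = 175 deg
  cos(175 deg) = -0.9962, sin(175 deg) = 0.0872
  joint[1] = (0.0000, 0.0000) + 2.6 * (-0.9962, 0.0872) = (0.0000 + -2.5901, 0.0000 + 0.2266) = (-2.5901, 0.2266)
link 1: phi[1] = 175 + -85 = 90 deg
  cos(90 deg) = 0.0000, sin(90 deg) = 1.0000
  joint[2] = (-2.5901, 0.2266) + 3.7 * (0.0000, 1.0000) = (-2.5901 + 0.0000, 0.2266 + 3.7000) = (-2.5901, 3.9266)
End effector: (-2.5901, 3.9266)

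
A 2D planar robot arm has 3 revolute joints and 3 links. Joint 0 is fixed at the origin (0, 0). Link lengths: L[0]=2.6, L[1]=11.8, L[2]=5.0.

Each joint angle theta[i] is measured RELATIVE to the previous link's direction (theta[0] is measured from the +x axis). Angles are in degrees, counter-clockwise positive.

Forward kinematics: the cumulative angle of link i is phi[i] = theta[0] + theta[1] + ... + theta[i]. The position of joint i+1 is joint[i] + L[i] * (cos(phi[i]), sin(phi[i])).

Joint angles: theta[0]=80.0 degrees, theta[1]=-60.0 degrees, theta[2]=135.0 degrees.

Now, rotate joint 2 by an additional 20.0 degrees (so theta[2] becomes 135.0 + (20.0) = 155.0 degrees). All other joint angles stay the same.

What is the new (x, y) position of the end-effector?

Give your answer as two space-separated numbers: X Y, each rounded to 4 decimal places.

joint[0] = (0.0000, 0.0000)  (base)
link 0: phi[0] = 80 = 80 deg
  cos(80 deg) = 0.1736, sin(80 deg) = 0.9848
  joint[1] = (0.0000, 0.0000) + 2.6 * (0.1736, 0.9848) = (0.0000 + 0.4515, 0.0000 + 2.5605) = (0.4515, 2.5605)
link 1: phi[1] = 80 + -60 = 20 deg
  cos(20 deg) = 0.9397, sin(20 deg) = 0.3420
  joint[2] = (0.4515, 2.5605) + 11.8 * (0.9397, 0.3420) = (0.4515 + 11.0884, 2.5605 + 4.0358) = (11.5399, 6.5963)
link 2: phi[2] = 80 + -60 + 155 = 175 deg
  cos(175 deg) = -0.9962, sin(175 deg) = 0.0872
  joint[3] = (11.5399, 6.5963) + 5 * (-0.9962, 0.0872) = (11.5399 + -4.9810, 6.5963 + 0.4358) = (6.5589, 7.0321)
End effector: (6.5589, 7.0321)

Answer: 6.5589 7.0321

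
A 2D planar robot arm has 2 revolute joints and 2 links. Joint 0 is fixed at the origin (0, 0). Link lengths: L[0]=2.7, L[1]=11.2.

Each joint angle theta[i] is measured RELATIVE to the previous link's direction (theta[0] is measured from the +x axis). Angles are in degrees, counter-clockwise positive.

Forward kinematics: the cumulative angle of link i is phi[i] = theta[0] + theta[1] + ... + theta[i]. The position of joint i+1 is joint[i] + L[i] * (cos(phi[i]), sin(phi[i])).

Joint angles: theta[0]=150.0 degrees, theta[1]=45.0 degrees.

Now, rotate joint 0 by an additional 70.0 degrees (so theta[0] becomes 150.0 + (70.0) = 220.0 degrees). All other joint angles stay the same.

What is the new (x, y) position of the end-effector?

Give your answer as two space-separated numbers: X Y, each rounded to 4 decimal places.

Answer: -3.0445 -12.8929

Derivation:
joint[0] = (0.0000, 0.0000)  (base)
link 0: phi[0] = 220 = 220 deg
  cos(220 deg) = -0.7660, sin(220 deg) = -0.6428
  joint[1] = (0.0000, 0.0000) + 2.7 * (-0.7660, -0.6428) = (0.0000 + -2.0683, 0.0000 + -1.7355) = (-2.0683, -1.7355)
link 1: phi[1] = 220 + 45 = 265 deg
  cos(265 deg) = -0.0872, sin(265 deg) = -0.9962
  joint[2] = (-2.0683, -1.7355) + 11.2 * (-0.0872, -0.9962) = (-2.0683 + -0.9761, -1.7355 + -11.1574) = (-3.0445, -12.8929)
End effector: (-3.0445, -12.8929)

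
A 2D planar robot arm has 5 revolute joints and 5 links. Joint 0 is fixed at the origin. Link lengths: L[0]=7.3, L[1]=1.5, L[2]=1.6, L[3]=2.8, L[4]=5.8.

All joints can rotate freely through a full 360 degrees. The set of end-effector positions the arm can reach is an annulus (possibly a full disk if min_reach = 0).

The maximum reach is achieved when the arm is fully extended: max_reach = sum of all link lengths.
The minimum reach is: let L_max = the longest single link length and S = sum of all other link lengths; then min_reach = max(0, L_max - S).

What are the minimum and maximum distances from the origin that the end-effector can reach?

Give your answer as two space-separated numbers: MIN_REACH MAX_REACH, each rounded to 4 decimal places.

Link lengths: [7.3, 1.5, 1.6, 2.8, 5.8]
max_reach = 7.3 + 1.5 + 1.6 + 2.8 + 5.8 = 19
L_max = max([7.3, 1.5, 1.6, 2.8, 5.8]) = 7.3
S (sum of others) = 19 - 7.3 = 11.7
min_reach = max(0, 7.3 - 11.7) = max(0, -4.4) = 0

Answer: 0.0000 19.0000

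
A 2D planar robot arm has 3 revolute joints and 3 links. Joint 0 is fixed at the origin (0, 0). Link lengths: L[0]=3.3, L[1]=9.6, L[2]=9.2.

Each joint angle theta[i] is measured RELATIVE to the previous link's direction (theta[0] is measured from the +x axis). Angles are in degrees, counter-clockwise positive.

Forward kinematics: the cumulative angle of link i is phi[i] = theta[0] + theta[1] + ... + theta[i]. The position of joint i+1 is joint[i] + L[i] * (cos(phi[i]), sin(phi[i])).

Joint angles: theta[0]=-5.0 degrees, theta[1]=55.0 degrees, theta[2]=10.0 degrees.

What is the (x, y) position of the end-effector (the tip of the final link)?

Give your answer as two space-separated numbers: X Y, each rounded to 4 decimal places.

joint[0] = (0.0000, 0.0000)  (base)
link 0: phi[0] = -5 = -5 deg
  cos(-5 deg) = 0.9962, sin(-5 deg) = -0.0872
  joint[1] = (0.0000, 0.0000) + 3.3 * (0.9962, -0.0872) = (0.0000 + 3.2874, 0.0000 + -0.2876) = (3.2874, -0.2876)
link 1: phi[1] = -5 + 55 = 50 deg
  cos(50 deg) = 0.6428, sin(50 deg) = 0.7660
  joint[2] = (3.2874, -0.2876) + 9.6 * (0.6428, 0.7660) = (3.2874 + 6.1708, -0.2876 + 7.3540) = (9.4582, 7.0664)
link 2: phi[2] = -5 + 55 + 10 = 60 deg
  cos(60 deg) = 0.5000, sin(60 deg) = 0.8660
  joint[3] = (9.4582, 7.0664) + 9.2 * (0.5000, 0.8660) = (9.4582 + 4.6000, 7.0664 + 7.9674) = (14.0582, 15.0338)
End effector: (14.0582, 15.0338)

Answer: 14.0582 15.0338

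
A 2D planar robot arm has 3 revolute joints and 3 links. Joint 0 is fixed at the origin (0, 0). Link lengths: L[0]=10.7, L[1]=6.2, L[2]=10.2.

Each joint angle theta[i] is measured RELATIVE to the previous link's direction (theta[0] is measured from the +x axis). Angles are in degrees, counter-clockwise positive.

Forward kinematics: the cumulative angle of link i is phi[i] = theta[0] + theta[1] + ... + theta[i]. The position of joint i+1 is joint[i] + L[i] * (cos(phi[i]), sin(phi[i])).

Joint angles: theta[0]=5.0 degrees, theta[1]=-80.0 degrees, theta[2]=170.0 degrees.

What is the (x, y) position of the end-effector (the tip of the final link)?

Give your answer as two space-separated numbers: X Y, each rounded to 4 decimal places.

joint[0] = (0.0000, 0.0000)  (base)
link 0: phi[0] = 5 = 5 deg
  cos(5 deg) = 0.9962, sin(5 deg) = 0.0872
  joint[1] = (0.0000, 0.0000) + 10.7 * (0.9962, 0.0872) = (0.0000 + 10.6593, 0.0000 + 0.9326) = (10.6593, 0.9326)
link 1: phi[1] = 5 + -80 = -75 deg
  cos(-75 deg) = 0.2588, sin(-75 deg) = -0.9659
  joint[2] = (10.6593, 0.9326) + 6.2 * (0.2588, -0.9659) = (10.6593 + 1.6047, 0.9326 + -5.9887) = (12.2640, -5.0562)
link 2: phi[2] = 5 + -80 + 170 = 95 deg
  cos(95 deg) = -0.0872, sin(95 deg) = 0.9962
  joint[3] = (12.2640, -5.0562) + 10.2 * (-0.0872, 0.9962) = (12.2640 + -0.8890, -5.0562 + 10.1612) = (11.3750, 5.1050)
End effector: (11.3750, 5.1050)

Answer: 11.3750 5.1050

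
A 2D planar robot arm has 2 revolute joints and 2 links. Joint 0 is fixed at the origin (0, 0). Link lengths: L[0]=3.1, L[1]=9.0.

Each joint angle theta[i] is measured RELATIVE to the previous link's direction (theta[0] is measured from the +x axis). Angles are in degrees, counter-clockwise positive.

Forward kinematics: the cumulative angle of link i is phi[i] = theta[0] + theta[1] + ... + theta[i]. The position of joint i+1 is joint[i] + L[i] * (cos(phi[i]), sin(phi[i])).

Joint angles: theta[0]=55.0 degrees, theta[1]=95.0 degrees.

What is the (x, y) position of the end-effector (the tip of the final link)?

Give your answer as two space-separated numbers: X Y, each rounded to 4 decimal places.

joint[0] = (0.0000, 0.0000)  (base)
link 0: phi[0] = 55 = 55 deg
  cos(55 deg) = 0.5736, sin(55 deg) = 0.8192
  joint[1] = (0.0000, 0.0000) + 3.1 * (0.5736, 0.8192) = (0.0000 + 1.7781, 0.0000 + 2.5394) = (1.7781, 2.5394)
link 1: phi[1] = 55 + 95 = 150 deg
  cos(150 deg) = -0.8660, sin(150 deg) = 0.5000
  joint[2] = (1.7781, 2.5394) + 9 * (-0.8660, 0.5000) = (1.7781 + -7.7942, 2.5394 + 4.5000) = (-6.0161, 7.0394)
End effector: (-6.0161, 7.0394)

Answer: -6.0161 7.0394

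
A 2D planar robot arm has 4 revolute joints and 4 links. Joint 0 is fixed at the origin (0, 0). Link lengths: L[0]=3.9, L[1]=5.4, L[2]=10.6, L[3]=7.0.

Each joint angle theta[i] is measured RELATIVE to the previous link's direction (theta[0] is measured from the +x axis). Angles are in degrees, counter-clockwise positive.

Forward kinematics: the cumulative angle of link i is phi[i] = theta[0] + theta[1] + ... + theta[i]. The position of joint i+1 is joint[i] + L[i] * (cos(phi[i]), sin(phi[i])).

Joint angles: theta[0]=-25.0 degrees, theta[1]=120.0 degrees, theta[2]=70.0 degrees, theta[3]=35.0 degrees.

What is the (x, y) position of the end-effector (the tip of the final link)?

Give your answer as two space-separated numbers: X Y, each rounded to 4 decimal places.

Answer: -13.7527 4.0806

Derivation:
joint[0] = (0.0000, 0.0000)  (base)
link 0: phi[0] = -25 = -25 deg
  cos(-25 deg) = 0.9063, sin(-25 deg) = -0.4226
  joint[1] = (0.0000, 0.0000) + 3.9 * (0.9063, -0.4226) = (0.0000 + 3.5346, 0.0000 + -1.6482) = (3.5346, -1.6482)
link 1: phi[1] = -25 + 120 = 95 deg
  cos(95 deg) = -0.0872, sin(95 deg) = 0.9962
  joint[2] = (3.5346, -1.6482) + 5.4 * (-0.0872, 0.9962) = (3.5346 + -0.4706, -1.6482 + 5.3795) = (3.0640, 3.7312)
link 2: phi[2] = -25 + 120 + 70 = 165 deg
  cos(165 deg) = -0.9659, sin(165 deg) = 0.2588
  joint[3] = (3.0640, 3.7312) + 10.6 * (-0.9659, 0.2588) = (3.0640 + -10.2388, 3.7312 + 2.7435) = (-7.1749, 6.4747)
link 3: phi[3] = -25 + 120 + 70 + 35 = 200 deg
  cos(200 deg) = -0.9397, sin(200 deg) = -0.3420
  joint[4] = (-7.1749, 6.4747) + 7 * (-0.9397, -0.3420) = (-7.1749 + -6.5778, 6.4747 + -2.3941) = (-13.7527, 4.0806)
End effector: (-13.7527, 4.0806)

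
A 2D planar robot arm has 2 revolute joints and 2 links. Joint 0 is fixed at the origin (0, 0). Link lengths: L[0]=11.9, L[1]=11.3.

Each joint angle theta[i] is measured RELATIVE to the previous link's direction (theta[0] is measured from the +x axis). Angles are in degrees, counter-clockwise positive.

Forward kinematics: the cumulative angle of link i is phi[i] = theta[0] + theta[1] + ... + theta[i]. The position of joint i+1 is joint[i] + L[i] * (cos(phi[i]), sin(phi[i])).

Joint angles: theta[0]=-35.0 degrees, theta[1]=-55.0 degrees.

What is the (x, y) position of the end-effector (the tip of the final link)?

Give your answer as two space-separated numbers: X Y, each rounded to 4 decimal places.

joint[0] = (0.0000, 0.0000)  (base)
link 0: phi[0] = -35 = -35 deg
  cos(-35 deg) = 0.8192, sin(-35 deg) = -0.5736
  joint[1] = (0.0000, 0.0000) + 11.9 * (0.8192, -0.5736) = (0.0000 + 9.7479, 0.0000 + -6.8256) = (9.7479, -6.8256)
link 1: phi[1] = -35 + -55 = -90 deg
  cos(-90 deg) = 0.0000, sin(-90 deg) = -1.0000
  joint[2] = (9.7479, -6.8256) + 11.3 * (0.0000, -1.0000) = (9.7479 + 0.0000, -6.8256 + -11.3000) = (9.7479, -18.1256)
End effector: (9.7479, -18.1256)

Answer: 9.7479 -18.1256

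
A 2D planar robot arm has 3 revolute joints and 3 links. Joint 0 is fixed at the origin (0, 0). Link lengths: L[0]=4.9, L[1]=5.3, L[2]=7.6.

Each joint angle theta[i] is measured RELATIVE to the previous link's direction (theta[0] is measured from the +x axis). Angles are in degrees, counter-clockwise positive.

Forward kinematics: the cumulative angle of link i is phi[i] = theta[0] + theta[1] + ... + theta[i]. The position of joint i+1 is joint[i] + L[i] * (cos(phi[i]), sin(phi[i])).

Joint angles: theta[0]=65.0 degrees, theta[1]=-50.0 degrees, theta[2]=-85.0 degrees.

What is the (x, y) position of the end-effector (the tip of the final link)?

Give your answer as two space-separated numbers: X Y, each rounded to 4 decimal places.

Answer: 9.7896 -1.3290

Derivation:
joint[0] = (0.0000, 0.0000)  (base)
link 0: phi[0] = 65 = 65 deg
  cos(65 deg) = 0.4226, sin(65 deg) = 0.9063
  joint[1] = (0.0000, 0.0000) + 4.9 * (0.4226, 0.9063) = (0.0000 + 2.0708, 0.0000 + 4.4409) = (2.0708, 4.4409)
link 1: phi[1] = 65 + -50 = 15 deg
  cos(15 deg) = 0.9659, sin(15 deg) = 0.2588
  joint[2] = (2.0708, 4.4409) + 5.3 * (0.9659, 0.2588) = (2.0708 + 5.1194, 4.4409 + 1.3717) = (7.1902, 5.8126)
link 2: phi[2] = 65 + -50 + -85 = -70 deg
  cos(-70 deg) = 0.3420, sin(-70 deg) = -0.9397
  joint[3] = (7.1902, 5.8126) + 7.6 * (0.3420, -0.9397) = (7.1902 + 2.5994, 5.8126 + -7.1417) = (9.7896, -1.3290)
End effector: (9.7896, -1.3290)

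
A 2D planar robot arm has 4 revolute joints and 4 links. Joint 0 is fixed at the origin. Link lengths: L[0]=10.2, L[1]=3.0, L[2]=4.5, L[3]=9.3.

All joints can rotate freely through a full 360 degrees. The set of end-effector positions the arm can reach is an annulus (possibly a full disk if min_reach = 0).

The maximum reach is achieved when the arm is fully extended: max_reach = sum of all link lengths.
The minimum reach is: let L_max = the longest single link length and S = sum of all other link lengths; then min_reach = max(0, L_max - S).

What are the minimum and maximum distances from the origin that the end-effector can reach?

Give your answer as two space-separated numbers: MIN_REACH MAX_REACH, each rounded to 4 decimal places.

Answer: 0.0000 27.0000

Derivation:
Link lengths: [10.2, 3.0, 4.5, 9.3]
max_reach = 10.2 + 3 + 4.5 + 9.3 = 27
L_max = max([10.2, 3.0, 4.5, 9.3]) = 10.2
S (sum of others) = 27 - 10.2 = 16.8
min_reach = max(0, 10.2 - 16.8) = max(0, -6.6) = 0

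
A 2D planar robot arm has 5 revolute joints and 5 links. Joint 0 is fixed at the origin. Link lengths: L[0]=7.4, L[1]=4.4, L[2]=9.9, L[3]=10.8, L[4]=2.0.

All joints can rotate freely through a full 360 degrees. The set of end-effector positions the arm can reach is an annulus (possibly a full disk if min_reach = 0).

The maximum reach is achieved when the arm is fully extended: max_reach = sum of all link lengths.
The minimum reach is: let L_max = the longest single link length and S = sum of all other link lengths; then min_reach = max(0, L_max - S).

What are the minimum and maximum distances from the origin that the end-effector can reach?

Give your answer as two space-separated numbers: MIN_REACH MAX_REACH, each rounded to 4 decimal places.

Link lengths: [7.4, 4.4, 9.9, 10.8, 2.0]
max_reach = 7.4 + 4.4 + 9.9 + 10.8 + 2 = 34.5
L_max = max([7.4, 4.4, 9.9, 10.8, 2.0]) = 10.8
S (sum of others) = 34.5 - 10.8 = 23.7
min_reach = max(0, 10.8 - 23.7) = max(0, -12.9) = 0

Answer: 0.0000 34.5000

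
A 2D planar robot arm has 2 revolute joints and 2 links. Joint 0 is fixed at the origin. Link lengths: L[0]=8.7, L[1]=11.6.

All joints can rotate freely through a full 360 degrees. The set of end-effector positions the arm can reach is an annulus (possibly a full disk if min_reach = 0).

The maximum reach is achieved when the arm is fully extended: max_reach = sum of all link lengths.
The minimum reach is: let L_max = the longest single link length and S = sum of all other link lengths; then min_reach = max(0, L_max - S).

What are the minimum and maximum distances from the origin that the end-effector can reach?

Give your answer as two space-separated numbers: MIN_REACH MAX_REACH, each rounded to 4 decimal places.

Answer: 2.9000 20.3000

Derivation:
Link lengths: [8.7, 11.6]
max_reach = 8.7 + 11.6 = 20.3
L_max = max([8.7, 11.6]) = 11.6
S (sum of others) = 20.3 - 11.6 = 8.7
min_reach = max(0, 11.6 - 8.7) = max(0, 2.9) = 2.9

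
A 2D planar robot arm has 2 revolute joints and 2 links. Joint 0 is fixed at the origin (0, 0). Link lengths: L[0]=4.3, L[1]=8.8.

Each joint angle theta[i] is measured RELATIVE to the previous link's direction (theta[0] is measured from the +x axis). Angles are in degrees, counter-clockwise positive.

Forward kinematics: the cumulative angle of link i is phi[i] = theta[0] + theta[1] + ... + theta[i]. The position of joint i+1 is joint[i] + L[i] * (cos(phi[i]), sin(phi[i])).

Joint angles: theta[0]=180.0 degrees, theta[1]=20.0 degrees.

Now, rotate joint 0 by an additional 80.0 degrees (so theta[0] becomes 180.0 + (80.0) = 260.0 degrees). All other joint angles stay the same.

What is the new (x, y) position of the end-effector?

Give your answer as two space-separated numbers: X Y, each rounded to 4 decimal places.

Answer: 0.7814 -12.9010

Derivation:
joint[0] = (0.0000, 0.0000)  (base)
link 0: phi[0] = 260 = 260 deg
  cos(260 deg) = -0.1736, sin(260 deg) = -0.9848
  joint[1] = (0.0000, 0.0000) + 4.3 * (-0.1736, -0.9848) = (0.0000 + -0.7467, 0.0000 + -4.2347) = (-0.7467, -4.2347)
link 1: phi[1] = 260 + 20 = 280 deg
  cos(280 deg) = 0.1736, sin(280 deg) = -0.9848
  joint[2] = (-0.7467, -4.2347) + 8.8 * (0.1736, -0.9848) = (-0.7467 + 1.5281, -4.2347 + -8.6663) = (0.7814, -12.9010)
End effector: (0.7814, -12.9010)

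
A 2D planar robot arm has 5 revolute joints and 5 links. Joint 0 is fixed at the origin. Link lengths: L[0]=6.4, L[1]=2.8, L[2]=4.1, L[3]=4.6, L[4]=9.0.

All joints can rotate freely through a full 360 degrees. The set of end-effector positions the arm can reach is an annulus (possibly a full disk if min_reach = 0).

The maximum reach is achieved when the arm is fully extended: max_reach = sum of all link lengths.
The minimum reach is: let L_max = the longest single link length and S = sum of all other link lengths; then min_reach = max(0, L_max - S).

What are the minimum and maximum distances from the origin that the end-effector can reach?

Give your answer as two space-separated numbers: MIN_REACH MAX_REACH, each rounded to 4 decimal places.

Link lengths: [6.4, 2.8, 4.1, 4.6, 9.0]
max_reach = 6.4 + 2.8 + 4.1 + 4.6 + 9 = 26.9
L_max = max([6.4, 2.8, 4.1, 4.6, 9.0]) = 9
S (sum of others) = 26.9 - 9 = 17.9
min_reach = max(0, 9 - 17.9) = max(0, -8.9) = 0

Answer: 0.0000 26.9000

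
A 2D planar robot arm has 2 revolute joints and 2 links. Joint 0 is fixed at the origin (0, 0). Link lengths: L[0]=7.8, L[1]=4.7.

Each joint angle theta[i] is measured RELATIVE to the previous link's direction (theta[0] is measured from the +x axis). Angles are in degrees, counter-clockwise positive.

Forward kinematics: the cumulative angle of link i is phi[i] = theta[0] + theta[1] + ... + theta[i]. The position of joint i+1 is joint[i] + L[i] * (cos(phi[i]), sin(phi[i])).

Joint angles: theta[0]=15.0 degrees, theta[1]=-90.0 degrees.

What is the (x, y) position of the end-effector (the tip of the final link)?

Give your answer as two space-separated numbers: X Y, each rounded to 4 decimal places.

Answer: 8.7507 -2.5211

Derivation:
joint[0] = (0.0000, 0.0000)  (base)
link 0: phi[0] = 15 = 15 deg
  cos(15 deg) = 0.9659, sin(15 deg) = 0.2588
  joint[1] = (0.0000, 0.0000) + 7.8 * (0.9659, 0.2588) = (0.0000 + 7.5342, 0.0000 + 2.0188) = (7.5342, 2.0188)
link 1: phi[1] = 15 + -90 = -75 deg
  cos(-75 deg) = 0.2588, sin(-75 deg) = -0.9659
  joint[2] = (7.5342, 2.0188) + 4.7 * (0.2588, -0.9659) = (7.5342 + 1.2164, 2.0188 + -4.5399) = (8.7507, -2.5211)
End effector: (8.7507, -2.5211)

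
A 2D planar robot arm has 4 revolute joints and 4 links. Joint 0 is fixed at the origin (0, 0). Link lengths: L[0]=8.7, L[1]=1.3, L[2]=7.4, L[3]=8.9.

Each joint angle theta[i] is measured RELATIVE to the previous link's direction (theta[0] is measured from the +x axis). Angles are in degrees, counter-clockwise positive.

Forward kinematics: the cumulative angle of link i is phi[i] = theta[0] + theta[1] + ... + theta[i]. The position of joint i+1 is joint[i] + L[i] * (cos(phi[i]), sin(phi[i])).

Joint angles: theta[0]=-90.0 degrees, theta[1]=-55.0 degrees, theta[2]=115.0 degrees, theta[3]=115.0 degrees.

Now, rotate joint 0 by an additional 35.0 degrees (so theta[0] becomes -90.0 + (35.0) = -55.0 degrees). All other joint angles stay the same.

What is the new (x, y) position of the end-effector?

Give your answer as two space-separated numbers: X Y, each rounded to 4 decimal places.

Answer: 7.4673 0.0044

Derivation:
joint[0] = (0.0000, 0.0000)  (base)
link 0: phi[0] = -55 = -55 deg
  cos(-55 deg) = 0.5736, sin(-55 deg) = -0.8192
  joint[1] = (0.0000, 0.0000) + 8.7 * (0.5736, -0.8192) = (0.0000 + 4.9901, 0.0000 + -7.1266) = (4.9901, -7.1266)
link 1: phi[1] = -55 + -55 = -110 deg
  cos(-110 deg) = -0.3420, sin(-110 deg) = -0.9397
  joint[2] = (4.9901, -7.1266) + 1.3 * (-0.3420, -0.9397) = (4.9901 + -0.4446, -7.1266 + -1.2216) = (4.5455, -8.3482)
link 2: phi[2] = -55 + -55 + 115 = 5 deg
  cos(5 deg) = 0.9962, sin(5 deg) = 0.0872
  joint[3] = (4.5455, -8.3482) + 7.4 * (0.9962, 0.0872) = (4.5455 + 7.3718, -8.3482 + 0.6450) = (11.9173, -7.7033)
link 3: phi[3] = -55 + -55 + 115 + 115 = 120 deg
  cos(120 deg) = -0.5000, sin(120 deg) = 0.8660
  joint[4] = (11.9173, -7.7033) + 8.9 * (-0.5000, 0.8660) = (11.9173 + -4.4500, -7.7033 + 7.7076) = (7.4673, 0.0044)
End effector: (7.4673, 0.0044)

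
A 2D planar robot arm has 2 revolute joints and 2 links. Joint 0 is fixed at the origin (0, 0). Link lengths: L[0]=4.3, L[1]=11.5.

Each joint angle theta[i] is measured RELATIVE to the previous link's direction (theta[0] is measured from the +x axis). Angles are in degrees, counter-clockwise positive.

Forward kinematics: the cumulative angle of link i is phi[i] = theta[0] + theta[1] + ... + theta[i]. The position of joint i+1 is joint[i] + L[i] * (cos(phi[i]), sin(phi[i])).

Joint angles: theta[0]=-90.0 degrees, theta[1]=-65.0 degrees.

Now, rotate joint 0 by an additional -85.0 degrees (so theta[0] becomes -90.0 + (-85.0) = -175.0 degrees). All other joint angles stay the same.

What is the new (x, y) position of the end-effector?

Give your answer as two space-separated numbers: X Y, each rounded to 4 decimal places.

Answer: -10.0336 9.5845

Derivation:
joint[0] = (0.0000, 0.0000)  (base)
link 0: phi[0] = -175 = -175 deg
  cos(-175 deg) = -0.9962, sin(-175 deg) = -0.0872
  joint[1] = (0.0000, 0.0000) + 4.3 * (-0.9962, -0.0872) = (0.0000 + -4.2836, 0.0000 + -0.3748) = (-4.2836, -0.3748)
link 1: phi[1] = -175 + -65 = -240 deg
  cos(-240 deg) = -0.5000, sin(-240 deg) = 0.8660
  joint[2] = (-4.2836, -0.3748) + 11.5 * (-0.5000, 0.8660) = (-4.2836 + -5.7500, -0.3748 + 9.9593) = (-10.0336, 9.5845)
End effector: (-10.0336, 9.5845)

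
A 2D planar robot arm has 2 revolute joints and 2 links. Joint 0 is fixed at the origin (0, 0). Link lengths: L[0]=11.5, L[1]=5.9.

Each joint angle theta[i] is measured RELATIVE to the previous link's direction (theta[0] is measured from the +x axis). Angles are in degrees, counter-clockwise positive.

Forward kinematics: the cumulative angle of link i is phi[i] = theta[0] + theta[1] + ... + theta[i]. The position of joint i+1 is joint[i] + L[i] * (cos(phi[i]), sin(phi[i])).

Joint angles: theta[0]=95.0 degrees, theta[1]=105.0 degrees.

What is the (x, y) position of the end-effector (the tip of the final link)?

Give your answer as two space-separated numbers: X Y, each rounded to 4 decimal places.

Answer: -6.5465 9.4383

Derivation:
joint[0] = (0.0000, 0.0000)  (base)
link 0: phi[0] = 95 = 95 deg
  cos(95 deg) = -0.0872, sin(95 deg) = 0.9962
  joint[1] = (0.0000, 0.0000) + 11.5 * (-0.0872, 0.9962) = (0.0000 + -1.0023, 0.0000 + 11.4562) = (-1.0023, 11.4562)
link 1: phi[1] = 95 + 105 = 200 deg
  cos(200 deg) = -0.9397, sin(200 deg) = -0.3420
  joint[2] = (-1.0023, 11.4562) + 5.9 * (-0.9397, -0.3420) = (-1.0023 + -5.5442, 11.4562 + -2.0179) = (-6.5465, 9.4383)
End effector: (-6.5465, 9.4383)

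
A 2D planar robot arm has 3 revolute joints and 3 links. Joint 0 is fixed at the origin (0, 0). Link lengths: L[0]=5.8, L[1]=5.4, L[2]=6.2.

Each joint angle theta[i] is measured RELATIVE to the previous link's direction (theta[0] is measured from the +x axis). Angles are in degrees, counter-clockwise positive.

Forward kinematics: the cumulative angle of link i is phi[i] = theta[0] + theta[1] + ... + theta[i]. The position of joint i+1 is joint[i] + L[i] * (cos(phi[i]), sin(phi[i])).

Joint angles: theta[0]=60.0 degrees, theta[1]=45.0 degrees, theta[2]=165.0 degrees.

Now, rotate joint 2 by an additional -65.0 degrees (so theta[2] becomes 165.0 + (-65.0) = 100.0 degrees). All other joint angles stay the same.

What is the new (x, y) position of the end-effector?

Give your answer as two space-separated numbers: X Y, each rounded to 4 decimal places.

Answer: -4.1167 7.6187

Derivation:
joint[0] = (0.0000, 0.0000)  (base)
link 0: phi[0] = 60 = 60 deg
  cos(60 deg) = 0.5000, sin(60 deg) = 0.8660
  joint[1] = (0.0000, 0.0000) + 5.8 * (0.5000, 0.8660) = (0.0000 + 2.9000, 0.0000 + 5.0229) = (2.9000, 5.0229)
link 1: phi[1] = 60 + 45 = 105 deg
  cos(105 deg) = -0.2588, sin(105 deg) = 0.9659
  joint[2] = (2.9000, 5.0229) + 5.4 * (-0.2588, 0.9659) = (2.9000 + -1.3976, 5.0229 + 5.2160) = (1.5024, 10.2389)
link 2: phi[2] = 60 + 45 + 100 = 205 deg
  cos(205 deg) = -0.9063, sin(205 deg) = -0.4226
  joint[3] = (1.5024, 10.2389) + 6.2 * (-0.9063, -0.4226) = (1.5024 + -5.6191, 10.2389 + -2.6202) = (-4.1167, 7.6187)
End effector: (-4.1167, 7.6187)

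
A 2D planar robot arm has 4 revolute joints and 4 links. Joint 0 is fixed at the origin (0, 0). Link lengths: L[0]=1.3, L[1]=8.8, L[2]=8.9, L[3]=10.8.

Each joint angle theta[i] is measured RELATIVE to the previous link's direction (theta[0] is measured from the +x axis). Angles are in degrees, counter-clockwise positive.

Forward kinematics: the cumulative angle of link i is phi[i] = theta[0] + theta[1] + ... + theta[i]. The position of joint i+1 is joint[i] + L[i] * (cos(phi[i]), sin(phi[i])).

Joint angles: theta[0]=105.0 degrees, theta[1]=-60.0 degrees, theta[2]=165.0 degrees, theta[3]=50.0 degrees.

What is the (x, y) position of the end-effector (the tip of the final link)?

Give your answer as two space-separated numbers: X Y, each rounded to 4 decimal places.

joint[0] = (0.0000, 0.0000)  (base)
link 0: phi[0] = 105 = 105 deg
  cos(105 deg) = -0.2588, sin(105 deg) = 0.9659
  joint[1] = (0.0000, 0.0000) + 1.3 * (-0.2588, 0.9659) = (0.0000 + -0.3365, 0.0000 + 1.2557) = (-0.3365, 1.2557)
link 1: phi[1] = 105 + -60 = 45 deg
  cos(45 deg) = 0.7071, sin(45 deg) = 0.7071
  joint[2] = (-0.3365, 1.2557) + 8.8 * (0.7071, 0.7071) = (-0.3365 + 6.2225, 1.2557 + 6.2225) = (5.8861, 7.4782)
link 2: phi[2] = 105 + -60 + 165 = 210 deg
  cos(210 deg) = -0.8660, sin(210 deg) = -0.5000
  joint[3] = (5.8861, 7.4782) + 8.9 * (-0.8660, -0.5000) = (5.8861 + -7.7076, 7.4782 + -4.4500) = (-1.8216, 3.0282)
link 3: phi[3] = 105 + -60 + 165 + 50 = 260 deg
  cos(260 deg) = -0.1736, sin(260 deg) = -0.9848
  joint[4] = (-1.8216, 3.0282) + 10.8 * (-0.1736, -0.9848) = (-1.8216 + -1.8754, 3.0282 + -10.6359) = (-3.6970, -7.6077)
End effector: (-3.6970, -7.6077)

Answer: -3.6970 -7.6077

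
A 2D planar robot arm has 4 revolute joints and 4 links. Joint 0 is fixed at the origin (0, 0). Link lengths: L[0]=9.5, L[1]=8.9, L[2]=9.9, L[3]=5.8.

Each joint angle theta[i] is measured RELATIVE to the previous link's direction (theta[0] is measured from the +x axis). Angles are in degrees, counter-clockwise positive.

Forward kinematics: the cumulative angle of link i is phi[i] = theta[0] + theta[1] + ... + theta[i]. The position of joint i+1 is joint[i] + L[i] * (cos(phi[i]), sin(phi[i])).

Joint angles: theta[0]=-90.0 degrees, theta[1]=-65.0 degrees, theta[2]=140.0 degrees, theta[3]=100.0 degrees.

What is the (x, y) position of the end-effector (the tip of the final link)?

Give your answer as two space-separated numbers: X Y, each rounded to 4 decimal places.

joint[0] = (0.0000, 0.0000)  (base)
link 0: phi[0] = -90 = -90 deg
  cos(-90 deg) = 0.0000, sin(-90 deg) = -1.0000
  joint[1] = (0.0000, 0.0000) + 9.5 * (0.0000, -1.0000) = (0.0000 + 0.0000, 0.0000 + -9.5000) = (0.0000, -9.5000)
link 1: phi[1] = -90 + -65 = -155 deg
  cos(-155 deg) = -0.9063, sin(-155 deg) = -0.4226
  joint[2] = (0.0000, -9.5000) + 8.9 * (-0.9063, -0.4226) = (0.0000 + -8.0661, -9.5000 + -3.7613) = (-8.0661, -13.2613)
link 2: phi[2] = -90 + -65 + 140 = -15 deg
  cos(-15 deg) = 0.9659, sin(-15 deg) = -0.2588
  joint[3] = (-8.0661, -13.2613) + 9.9 * (0.9659, -0.2588) = (-8.0661 + 9.5627, -13.2613 + -2.5623) = (1.4965, -15.8236)
link 3: phi[3] = -90 + -65 + 140 + 100 = 85 deg
  cos(85 deg) = 0.0872, sin(85 deg) = 0.9962
  joint[4] = (1.4965, -15.8236) + 5.8 * (0.0872, 0.9962) = (1.4965 + 0.5055, -15.8236 + 5.7779) = (2.0020, -10.0457)
End effector: (2.0020, -10.0457)

Answer: 2.0020 -10.0457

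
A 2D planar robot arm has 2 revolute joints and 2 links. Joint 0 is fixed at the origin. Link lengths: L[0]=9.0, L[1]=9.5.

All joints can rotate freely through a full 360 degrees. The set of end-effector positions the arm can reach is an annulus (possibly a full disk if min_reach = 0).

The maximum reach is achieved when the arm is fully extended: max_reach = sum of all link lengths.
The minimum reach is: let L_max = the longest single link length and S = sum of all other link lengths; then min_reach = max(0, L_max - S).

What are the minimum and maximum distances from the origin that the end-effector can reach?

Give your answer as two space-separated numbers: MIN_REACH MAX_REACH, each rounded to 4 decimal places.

Answer: 0.5000 18.5000

Derivation:
Link lengths: [9.0, 9.5]
max_reach = 9 + 9.5 = 18.5
L_max = max([9.0, 9.5]) = 9.5
S (sum of others) = 18.5 - 9.5 = 9
min_reach = max(0, 9.5 - 9) = max(0, 0.5) = 0.5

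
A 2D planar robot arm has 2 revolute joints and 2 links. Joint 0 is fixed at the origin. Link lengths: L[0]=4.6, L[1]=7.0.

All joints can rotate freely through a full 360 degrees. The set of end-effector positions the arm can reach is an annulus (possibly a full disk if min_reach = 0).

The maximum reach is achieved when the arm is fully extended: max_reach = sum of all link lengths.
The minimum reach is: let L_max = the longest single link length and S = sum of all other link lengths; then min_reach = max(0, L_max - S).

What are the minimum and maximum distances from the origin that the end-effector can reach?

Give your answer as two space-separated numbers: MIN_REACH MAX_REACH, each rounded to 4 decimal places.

Answer: 2.4000 11.6000

Derivation:
Link lengths: [4.6, 7.0]
max_reach = 4.6 + 7 = 11.6
L_max = max([4.6, 7.0]) = 7
S (sum of others) = 11.6 - 7 = 4.6
min_reach = max(0, 7 - 4.6) = max(0, 2.4) = 2.4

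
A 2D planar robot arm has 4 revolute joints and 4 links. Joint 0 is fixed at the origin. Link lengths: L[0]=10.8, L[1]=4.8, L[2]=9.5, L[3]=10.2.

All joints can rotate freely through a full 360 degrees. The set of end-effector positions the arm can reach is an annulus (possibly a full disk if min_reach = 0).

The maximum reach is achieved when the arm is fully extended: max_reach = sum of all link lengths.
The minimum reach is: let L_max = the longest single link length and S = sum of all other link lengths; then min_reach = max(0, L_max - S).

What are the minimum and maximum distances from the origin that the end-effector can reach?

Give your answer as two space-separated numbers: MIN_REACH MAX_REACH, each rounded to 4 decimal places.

Link lengths: [10.8, 4.8, 9.5, 10.2]
max_reach = 10.8 + 4.8 + 9.5 + 10.2 = 35.3
L_max = max([10.8, 4.8, 9.5, 10.2]) = 10.8
S (sum of others) = 35.3 - 10.8 = 24.5
min_reach = max(0, 10.8 - 24.5) = max(0, -13.7) = 0

Answer: 0.0000 35.3000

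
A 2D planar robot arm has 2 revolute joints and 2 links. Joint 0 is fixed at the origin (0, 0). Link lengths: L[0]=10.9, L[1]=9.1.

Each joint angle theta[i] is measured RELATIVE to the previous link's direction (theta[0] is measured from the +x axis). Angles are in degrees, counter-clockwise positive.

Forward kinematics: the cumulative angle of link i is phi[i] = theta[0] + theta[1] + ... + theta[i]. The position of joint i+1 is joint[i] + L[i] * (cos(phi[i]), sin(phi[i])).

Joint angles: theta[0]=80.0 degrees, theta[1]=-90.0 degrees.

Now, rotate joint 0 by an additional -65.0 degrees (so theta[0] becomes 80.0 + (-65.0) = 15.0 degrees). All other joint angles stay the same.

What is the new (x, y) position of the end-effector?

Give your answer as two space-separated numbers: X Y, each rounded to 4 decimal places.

Answer: 12.8838 -5.9688

Derivation:
joint[0] = (0.0000, 0.0000)  (base)
link 0: phi[0] = 15 = 15 deg
  cos(15 deg) = 0.9659, sin(15 deg) = 0.2588
  joint[1] = (0.0000, 0.0000) + 10.9 * (0.9659, 0.2588) = (0.0000 + 10.5286, 0.0000 + 2.8211) = (10.5286, 2.8211)
link 1: phi[1] = 15 + -90 = -75 deg
  cos(-75 deg) = 0.2588, sin(-75 deg) = -0.9659
  joint[2] = (10.5286, 2.8211) + 9.1 * (0.2588, -0.9659) = (10.5286 + 2.3553, 2.8211 + -8.7899) = (12.8838, -5.9688)
End effector: (12.8838, -5.9688)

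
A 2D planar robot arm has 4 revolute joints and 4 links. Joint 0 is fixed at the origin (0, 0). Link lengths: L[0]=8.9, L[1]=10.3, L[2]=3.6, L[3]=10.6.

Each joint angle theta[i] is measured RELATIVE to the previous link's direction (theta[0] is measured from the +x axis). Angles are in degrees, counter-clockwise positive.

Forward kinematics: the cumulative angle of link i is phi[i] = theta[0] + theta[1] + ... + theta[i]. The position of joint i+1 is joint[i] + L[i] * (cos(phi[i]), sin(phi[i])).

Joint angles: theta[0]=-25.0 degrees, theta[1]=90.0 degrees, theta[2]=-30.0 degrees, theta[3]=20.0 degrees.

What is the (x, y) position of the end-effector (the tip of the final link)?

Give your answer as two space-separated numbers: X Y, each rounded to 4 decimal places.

joint[0] = (0.0000, 0.0000)  (base)
link 0: phi[0] = -25 = -25 deg
  cos(-25 deg) = 0.9063, sin(-25 deg) = -0.4226
  joint[1] = (0.0000, 0.0000) + 8.9 * (0.9063, -0.4226) = (0.0000 + 8.0661, 0.0000 + -3.7613) = (8.0661, -3.7613)
link 1: phi[1] = -25 + 90 = 65 deg
  cos(65 deg) = 0.4226, sin(65 deg) = 0.9063
  joint[2] = (8.0661, -3.7613) + 10.3 * (0.4226, 0.9063) = (8.0661 + 4.3530, -3.7613 + 9.3350) = (12.4191, 5.5737)
link 2: phi[2] = -25 + 90 + -30 = 35 deg
  cos(35 deg) = 0.8192, sin(35 deg) = 0.5736
  joint[3] = (12.4191, 5.5737) + 3.6 * (0.8192, 0.5736) = (12.4191 + 2.9489, 5.5737 + 2.0649) = (15.3681, 7.6385)
link 3: phi[3] = -25 + 90 + -30 + 20 = 55 deg
  cos(55 deg) = 0.5736, sin(55 deg) = 0.8192
  joint[4] = (15.3681, 7.6385) + 10.6 * (0.5736, 0.8192) = (15.3681 + 6.0799, 7.6385 + 8.6830) = (21.4480, 16.3216)
End effector: (21.4480, 16.3216)

Answer: 21.4480 16.3216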